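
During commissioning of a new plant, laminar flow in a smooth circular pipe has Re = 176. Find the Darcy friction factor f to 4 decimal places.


f = 64 / Re
f = 64 / 176
f = 0.3636


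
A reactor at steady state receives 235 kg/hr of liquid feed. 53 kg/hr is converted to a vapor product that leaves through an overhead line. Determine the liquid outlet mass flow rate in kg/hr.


Steady-state mass balance on the main outlet: F_out = F_in - F_removed
F_out = 235 - 53
F_out = 182 kg/hr


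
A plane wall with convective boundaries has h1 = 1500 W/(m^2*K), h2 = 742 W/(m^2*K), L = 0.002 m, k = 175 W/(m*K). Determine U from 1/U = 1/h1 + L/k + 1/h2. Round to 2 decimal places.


1/U = 1/h1 + L/k + 1/h2
1/U = 1/1500 + 0.002/175 + 1/742
1/U = 0.0006666667 + 1.14286e-05 + 0.0013477089
1/U = 0.0020258042
U = 493.63 W/(m^2*K)


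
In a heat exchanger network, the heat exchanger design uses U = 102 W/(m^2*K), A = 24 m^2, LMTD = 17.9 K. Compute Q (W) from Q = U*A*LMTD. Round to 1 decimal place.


Q = U * A * LMTD
Q = 102 * 24 * 17.9
Q = 43819.2 W


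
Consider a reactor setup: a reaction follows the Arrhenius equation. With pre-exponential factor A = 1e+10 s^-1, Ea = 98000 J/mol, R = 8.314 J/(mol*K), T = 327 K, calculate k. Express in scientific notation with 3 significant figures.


k = A * exp(-Ea/(R*T))
k = 1e+10 * exp(-98000 / (8.314 * 327))
k = 1e+10 * exp(-36.046932)
k = 2.21e-06


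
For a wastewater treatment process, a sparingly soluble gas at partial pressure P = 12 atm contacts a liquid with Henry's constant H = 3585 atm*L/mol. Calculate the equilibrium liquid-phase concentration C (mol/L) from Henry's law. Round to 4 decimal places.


C = P / H
C = 12 / 3585
C = 0.0033 mol/L


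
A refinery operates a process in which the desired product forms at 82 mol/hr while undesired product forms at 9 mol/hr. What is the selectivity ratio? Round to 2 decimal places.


S = desired product rate / undesired product rate
S = 82 / 9
S = 9.11


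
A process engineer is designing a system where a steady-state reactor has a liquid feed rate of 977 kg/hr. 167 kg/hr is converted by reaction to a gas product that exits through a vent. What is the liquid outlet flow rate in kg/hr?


Steady-state mass balance on the main outlet: F_out = F_in - F_removed
F_out = 977 - 167
F_out = 810 kg/hr


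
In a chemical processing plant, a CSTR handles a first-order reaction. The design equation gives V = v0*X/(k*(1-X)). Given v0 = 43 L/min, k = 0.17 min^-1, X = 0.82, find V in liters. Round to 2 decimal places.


V = v0 * X / (k * (1 - X))
V = 43 * 0.82 / (0.17 * (1 - 0.82))
V = 35.26 / (0.17 * 0.18)
V = 35.26 / 0.0306
V = 1152.29 L


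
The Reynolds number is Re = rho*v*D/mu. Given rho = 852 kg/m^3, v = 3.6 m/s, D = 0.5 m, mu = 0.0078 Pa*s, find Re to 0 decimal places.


Re = rho * v * D / mu
Re = 852 * 3.6 * 0.5 / 0.0078
Re = 1533.6 / 0.0078
Re = 196615


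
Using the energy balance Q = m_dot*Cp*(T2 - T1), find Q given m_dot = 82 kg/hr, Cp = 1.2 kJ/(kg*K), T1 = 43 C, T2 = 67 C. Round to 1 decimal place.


Q = m_dot * Cp * (T2 - T1)
Q = 82 * 1.2 * (67 - 43)
Q = 82 * 1.2 * 24
Q = 2361.6 kJ/hr


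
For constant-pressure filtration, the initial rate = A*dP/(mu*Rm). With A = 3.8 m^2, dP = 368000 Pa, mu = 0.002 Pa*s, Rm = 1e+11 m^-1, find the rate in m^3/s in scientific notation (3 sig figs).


rate = A * dP / (mu * Rm)
rate = 3.8 * 368000 / (0.002 * 1e+11)
rate = 1398400.0 / 2.000e+08
rate = 6.99e-03 m^3/s


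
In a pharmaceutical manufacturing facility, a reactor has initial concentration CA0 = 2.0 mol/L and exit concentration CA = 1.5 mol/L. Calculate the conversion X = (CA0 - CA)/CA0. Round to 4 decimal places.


X = (CA0 - CA) / CA0
X = (2.0 - 1.5) / 2.0
X = 0.5 / 2.0
X = 0.2500


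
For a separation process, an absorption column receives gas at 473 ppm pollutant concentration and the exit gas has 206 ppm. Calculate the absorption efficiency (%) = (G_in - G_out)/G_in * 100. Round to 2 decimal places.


Efficiency = (G_in - G_out) / G_in * 100%
Efficiency = (473 - 206) / 473 * 100
Efficiency = 267 / 473 * 100
Efficiency = 56.45%


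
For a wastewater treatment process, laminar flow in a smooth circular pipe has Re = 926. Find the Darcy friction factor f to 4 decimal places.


f = 64 / Re
f = 64 / 926
f = 0.0691


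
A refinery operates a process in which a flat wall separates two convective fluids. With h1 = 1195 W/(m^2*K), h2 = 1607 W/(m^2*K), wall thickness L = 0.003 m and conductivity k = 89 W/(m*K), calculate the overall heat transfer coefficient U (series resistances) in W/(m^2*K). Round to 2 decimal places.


1/U = 1/h1 + L/k + 1/h2
1/U = 1/1195 + 0.003/89 + 1/1607
1/U = 0.0008368201 + 3.37079e-05 + 0.0006222775
1/U = 0.0014928055
U = 669.88 W/(m^2*K)


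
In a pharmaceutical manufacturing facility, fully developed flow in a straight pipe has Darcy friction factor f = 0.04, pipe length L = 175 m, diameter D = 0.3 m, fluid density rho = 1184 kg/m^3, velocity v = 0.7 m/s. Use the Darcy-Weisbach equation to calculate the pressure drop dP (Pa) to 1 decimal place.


dP = f * (L/D) * (rho*v^2/2)
dP = 0.04 * (175/0.3) * (1184*0.7^2/2)
L/D = 583.33333333
rho*v^2/2 = 1184*0.49/2 = 290.08
dP = 0.04 * 583.33333333 * 290.08
dP = 6768.5 Pa


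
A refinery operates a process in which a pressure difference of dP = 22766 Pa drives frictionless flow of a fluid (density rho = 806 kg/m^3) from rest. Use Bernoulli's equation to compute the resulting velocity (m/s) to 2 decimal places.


v = sqrt(2*dP/rho)
v = sqrt(2*22766/806)
v = sqrt(56.491315)
v = 7.52 m/s


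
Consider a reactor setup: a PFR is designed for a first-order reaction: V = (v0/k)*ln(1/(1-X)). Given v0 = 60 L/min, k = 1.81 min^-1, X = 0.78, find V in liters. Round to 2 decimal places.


V = (v0/k) * ln(1/(1-X))
V = (60/1.81) * ln(1/(1-0.78))
V = 33.149171 * ln(4.545455)
V = 33.149171 * 1.514128
V = 50.19 L


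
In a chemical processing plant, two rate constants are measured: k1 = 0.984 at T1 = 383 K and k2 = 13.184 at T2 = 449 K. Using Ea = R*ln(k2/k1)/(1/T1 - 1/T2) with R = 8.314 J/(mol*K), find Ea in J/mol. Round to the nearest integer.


Ea = R * ln(k2/k1) / (1/T1 - 1/T2)
ln(k2/k1) = ln(13.184/0.984) = 2.5951334
1/T1 - 1/T2 = 1/383 - 1/449 = 0.000383794565
Ea = 8.314 * 2.5951334 / 0.000383794565
Ea = 56217 J/mol


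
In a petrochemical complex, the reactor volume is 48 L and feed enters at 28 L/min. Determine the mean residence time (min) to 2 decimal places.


tau = V / v0
tau = 48 / 28
tau = 1.71 min


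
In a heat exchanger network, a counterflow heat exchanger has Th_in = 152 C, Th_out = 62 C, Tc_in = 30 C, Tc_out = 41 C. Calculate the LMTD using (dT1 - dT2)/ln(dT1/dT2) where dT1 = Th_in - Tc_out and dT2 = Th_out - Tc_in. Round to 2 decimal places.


dT1 = Th_in - Tc_out = 152 - 41 = 111
dT2 = Th_out - Tc_in = 62 - 30 = 32
LMTD = (dT1 - dT2) / ln(dT1/dT2)
LMTD = (111 - 32) / ln(111/32)
LMTD = 63.52 K


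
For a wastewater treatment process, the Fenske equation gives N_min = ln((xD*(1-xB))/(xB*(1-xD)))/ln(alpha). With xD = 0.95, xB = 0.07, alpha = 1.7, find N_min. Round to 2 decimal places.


N_min = ln((xD*(1-xB))/(xB*(1-xD))) / ln(alpha)
Numerator inside ln: 0.8835 / 0.0035 = 252.428571
ln(252.428571) = 5.531128
ln(alpha) = ln(1.7) = 0.530628
N_min = 5.531128 / 0.530628 = 10.42


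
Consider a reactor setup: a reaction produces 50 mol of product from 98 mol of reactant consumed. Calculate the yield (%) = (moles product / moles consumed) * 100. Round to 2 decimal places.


Yield = (moles product / moles consumed) * 100%
Yield = (50 / 98) * 100
Yield = 0.5102 * 100
Yield = 51.02%


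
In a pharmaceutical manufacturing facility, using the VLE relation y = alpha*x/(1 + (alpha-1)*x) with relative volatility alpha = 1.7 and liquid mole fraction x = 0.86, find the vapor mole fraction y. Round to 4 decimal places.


y = alpha*x / (1 + (alpha-1)*x)
y = 1.7*0.86 / (1 + (1.7-1)*0.86)
y = 1.462 / (1 + 0.602)
y = 1.462 / 1.602
y = 0.9126


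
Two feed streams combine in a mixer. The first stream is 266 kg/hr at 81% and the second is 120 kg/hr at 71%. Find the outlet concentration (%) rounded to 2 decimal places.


Mass balance on solute: F1*x1 + F2*x2 = F3*x3
F3 = F1 + F2 = 266 + 120 = 386 kg/hr
x3 = (F1*x1 + F2*x2)/F3
x3 = (266*0.81 + 120*0.71) / 386
x3 = 77.89%


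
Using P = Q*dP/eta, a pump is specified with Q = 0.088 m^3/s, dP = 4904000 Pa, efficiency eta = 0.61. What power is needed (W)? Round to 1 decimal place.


P = Q * dP / eta
P = 0.088 * 4904000 / 0.61
P = 431552.0 / 0.61
P = 707462.3 W


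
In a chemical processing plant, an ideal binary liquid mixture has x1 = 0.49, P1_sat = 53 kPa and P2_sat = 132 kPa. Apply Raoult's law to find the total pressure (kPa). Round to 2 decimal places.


P = x1*P1_sat + x2*P2_sat
x2 = 1 - x1 = 1 - 0.49 = 0.51
P = 0.49*53 + 0.51*132
P = 25.97 + 67.32
P = 93.29 kPa


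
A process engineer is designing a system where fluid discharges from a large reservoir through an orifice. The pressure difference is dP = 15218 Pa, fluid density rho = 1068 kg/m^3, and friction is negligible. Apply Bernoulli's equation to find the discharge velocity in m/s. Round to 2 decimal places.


v = sqrt(2*dP/rho)
v = sqrt(2*15218/1068)
v = sqrt(28.498127)
v = 5.34 m/s


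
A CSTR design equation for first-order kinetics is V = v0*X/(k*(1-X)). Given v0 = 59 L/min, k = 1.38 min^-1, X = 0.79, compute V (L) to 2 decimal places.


V = v0 * X / (k * (1 - X))
V = 59 * 0.79 / (1.38 * (1 - 0.79))
V = 46.61 / (1.38 * 0.21)
V = 46.61 / 0.2898
V = 160.84 L


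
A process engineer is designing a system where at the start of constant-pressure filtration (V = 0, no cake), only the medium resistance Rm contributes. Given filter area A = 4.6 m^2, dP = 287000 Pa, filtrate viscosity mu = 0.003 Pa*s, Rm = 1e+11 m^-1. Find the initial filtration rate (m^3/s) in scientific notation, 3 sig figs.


rate = A * dP / (mu * Rm)
rate = 4.6 * 287000 / (0.003 * 1e+11)
rate = 1320200.0 / 3.000e+08
rate = 4.40e-03 m^3/s


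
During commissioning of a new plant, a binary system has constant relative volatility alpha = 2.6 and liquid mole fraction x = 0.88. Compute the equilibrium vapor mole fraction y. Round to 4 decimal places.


y = alpha*x / (1 + (alpha-1)*x)
y = 2.6*0.88 / (1 + (2.6-1)*0.88)
y = 2.288 / (1 + 1.408)
y = 2.288 / 2.408
y = 0.9502


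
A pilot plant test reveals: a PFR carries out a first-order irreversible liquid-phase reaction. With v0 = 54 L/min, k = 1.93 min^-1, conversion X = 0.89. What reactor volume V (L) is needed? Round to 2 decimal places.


V = (v0/k) * ln(1/(1-X))
V = (54/1.93) * ln(1/(1-0.89))
V = 27.979275 * ln(9.090909)
V = 27.979275 * 2.207275
V = 61.76 L


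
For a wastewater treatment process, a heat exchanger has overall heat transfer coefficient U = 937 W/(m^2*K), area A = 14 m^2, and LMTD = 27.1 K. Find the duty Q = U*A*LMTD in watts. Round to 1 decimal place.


Q = U * A * LMTD
Q = 937 * 14 * 27.1
Q = 355497.8 W


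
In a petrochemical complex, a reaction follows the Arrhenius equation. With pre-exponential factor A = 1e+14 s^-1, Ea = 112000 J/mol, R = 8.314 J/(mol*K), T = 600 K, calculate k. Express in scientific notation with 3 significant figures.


k = A * exp(-Ea/(R*T))
k = 1e+14 * exp(-112000 / (8.314 * 600))
k = 1e+14 * exp(-22.452089)
k = 1.77e+04


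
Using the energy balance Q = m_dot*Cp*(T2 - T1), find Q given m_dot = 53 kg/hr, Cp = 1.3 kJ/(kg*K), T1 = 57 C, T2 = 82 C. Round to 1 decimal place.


Q = m_dot * Cp * (T2 - T1)
Q = 53 * 1.3 * (82 - 57)
Q = 53 * 1.3 * 25
Q = 1722.5 kJ/hr


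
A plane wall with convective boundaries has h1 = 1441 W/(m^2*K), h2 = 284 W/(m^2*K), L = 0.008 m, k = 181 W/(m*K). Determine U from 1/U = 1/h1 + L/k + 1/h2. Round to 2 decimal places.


1/U = 1/h1 + L/k + 1/h2
1/U = 1/1441 + 0.008/181 + 1/284
1/U = 0.0006939625 + 4.41989e-05 + 0.0035211268
1/U = 0.0042592882
U = 234.78 W/(m^2*K)


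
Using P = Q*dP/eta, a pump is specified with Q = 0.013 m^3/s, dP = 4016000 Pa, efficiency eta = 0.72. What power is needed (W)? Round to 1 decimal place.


P = Q * dP / eta
P = 0.013 * 4016000 / 0.72
P = 52208.0 / 0.72
P = 72511.1 W


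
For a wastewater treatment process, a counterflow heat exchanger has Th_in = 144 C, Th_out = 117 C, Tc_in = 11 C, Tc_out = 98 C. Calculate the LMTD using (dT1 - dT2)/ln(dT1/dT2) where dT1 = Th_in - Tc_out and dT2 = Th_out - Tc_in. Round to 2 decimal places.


dT1 = Th_in - Tc_out = 144 - 98 = 46
dT2 = Th_out - Tc_in = 117 - 11 = 106
LMTD = (dT1 - dT2) / ln(dT1/dT2)
LMTD = (46 - 106) / ln(46/106)
LMTD = 71.87 K


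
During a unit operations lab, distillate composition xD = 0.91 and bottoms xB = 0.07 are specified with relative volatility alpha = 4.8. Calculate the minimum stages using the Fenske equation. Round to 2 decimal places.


N_min = ln((xD*(1-xB))/(xB*(1-xD))) / ln(alpha)
Numerator inside ln: 0.8463 / 0.0063 = 134.333333
ln(134.333333) = 4.900324
ln(alpha) = ln(4.8) = 1.568616
N_min = 4.900324 / 1.568616 = 3.12


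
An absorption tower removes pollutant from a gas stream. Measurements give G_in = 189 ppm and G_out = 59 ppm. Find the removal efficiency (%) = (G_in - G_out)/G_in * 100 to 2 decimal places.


Efficiency = (G_in - G_out) / G_in * 100%
Efficiency = (189 - 59) / 189 * 100
Efficiency = 130 / 189 * 100
Efficiency = 68.78%


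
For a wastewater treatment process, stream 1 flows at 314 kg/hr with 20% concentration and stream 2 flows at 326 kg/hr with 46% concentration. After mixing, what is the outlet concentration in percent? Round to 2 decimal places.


Mass balance on solute: F1*x1 + F2*x2 = F3*x3
F3 = F1 + F2 = 314 + 326 = 640 kg/hr
x3 = (F1*x1 + F2*x2)/F3
x3 = (314*0.2 + 326*0.46) / 640
x3 = 33.24%


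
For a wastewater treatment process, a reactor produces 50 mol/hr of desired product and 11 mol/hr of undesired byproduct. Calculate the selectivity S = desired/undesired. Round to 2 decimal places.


S = desired product rate / undesired product rate
S = 50 / 11
S = 4.55


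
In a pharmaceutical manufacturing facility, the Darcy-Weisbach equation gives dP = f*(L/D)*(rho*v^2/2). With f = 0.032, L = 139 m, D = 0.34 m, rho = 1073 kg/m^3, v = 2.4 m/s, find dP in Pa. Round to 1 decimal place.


dP = f * (L/D) * (rho*v^2/2)
dP = 0.032 * (139/0.34) * (1073*2.4^2/2)
L/D = 408.82352941
rho*v^2/2 = 1073*5.76/2 = 3090.24
dP = 0.032 * 408.82352941 * 3090.24
dP = 40427.6 Pa


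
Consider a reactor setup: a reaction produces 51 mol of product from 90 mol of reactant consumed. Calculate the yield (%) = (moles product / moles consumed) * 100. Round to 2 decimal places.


Yield = (moles product / moles consumed) * 100%
Yield = (51 / 90) * 100
Yield = 0.5667 * 100
Yield = 56.67%


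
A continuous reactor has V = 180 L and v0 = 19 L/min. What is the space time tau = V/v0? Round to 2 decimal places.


tau = V / v0
tau = 180 / 19
tau = 9.47 min


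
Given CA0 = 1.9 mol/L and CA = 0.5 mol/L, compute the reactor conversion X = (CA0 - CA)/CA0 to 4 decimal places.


X = (CA0 - CA) / CA0
X = (1.9 - 0.5) / 1.9
X = 1.4 / 1.9
X = 0.7368


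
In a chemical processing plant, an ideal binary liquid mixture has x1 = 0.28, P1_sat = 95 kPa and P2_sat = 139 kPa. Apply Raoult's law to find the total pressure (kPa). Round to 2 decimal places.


P = x1*P1_sat + x2*P2_sat
x2 = 1 - x1 = 1 - 0.28 = 0.72
P = 0.28*95 + 0.72*139
P = 26.6 + 100.08
P = 126.68 kPa


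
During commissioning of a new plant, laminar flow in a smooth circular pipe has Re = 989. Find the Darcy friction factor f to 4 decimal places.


f = 64 / Re
f = 64 / 989
f = 0.0647


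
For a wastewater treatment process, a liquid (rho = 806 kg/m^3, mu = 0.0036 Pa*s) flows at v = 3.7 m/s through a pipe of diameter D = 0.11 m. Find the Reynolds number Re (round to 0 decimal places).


Re = rho * v * D / mu
Re = 806 * 3.7 * 0.11 / 0.0036
Re = 328.042 / 0.0036
Re = 91123


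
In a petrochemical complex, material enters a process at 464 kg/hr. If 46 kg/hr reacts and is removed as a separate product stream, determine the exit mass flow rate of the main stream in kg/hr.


Steady-state mass balance on the main outlet: F_out = F_in - F_removed
F_out = 464 - 46
F_out = 418 kg/hr


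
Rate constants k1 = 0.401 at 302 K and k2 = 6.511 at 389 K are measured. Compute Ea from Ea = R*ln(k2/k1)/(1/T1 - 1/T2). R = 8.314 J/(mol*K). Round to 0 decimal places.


Ea = R * ln(k2/k1) / (1/T1 - 1/T2)
ln(k2/k1) = ln(6.511/0.401) = 2.7872869
1/T1 - 1/T2 = 1/302 - 1/389 = 0.000740564191
Ea = 8.314 * 2.7872869 / 0.000740564191
Ea = 31292 J/mol


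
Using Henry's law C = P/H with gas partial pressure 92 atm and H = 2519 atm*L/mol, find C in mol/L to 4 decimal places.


C = P / H
C = 92 / 2519
C = 0.0365 mol/L


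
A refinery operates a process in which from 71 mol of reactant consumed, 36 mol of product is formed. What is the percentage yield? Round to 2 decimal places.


Yield = (moles product / moles consumed) * 100%
Yield = (36 / 71) * 100
Yield = 0.507 * 100
Yield = 50.70%


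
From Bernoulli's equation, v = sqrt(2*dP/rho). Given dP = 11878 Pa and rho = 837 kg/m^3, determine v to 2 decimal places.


v = sqrt(2*dP/rho)
v = sqrt(2*11878/837)
v = sqrt(28.382318)
v = 5.33 m/s


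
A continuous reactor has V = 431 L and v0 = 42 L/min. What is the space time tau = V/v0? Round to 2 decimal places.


tau = V / v0
tau = 431 / 42
tau = 10.26 min


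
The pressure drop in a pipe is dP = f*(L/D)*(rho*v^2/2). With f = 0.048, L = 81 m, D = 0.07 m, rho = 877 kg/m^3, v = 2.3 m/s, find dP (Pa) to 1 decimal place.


dP = f * (L/D) * (rho*v^2/2)
dP = 0.048 * (81/0.07) * (877*2.3^2/2)
L/D = 1157.14285714
rho*v^2/2 = 877*5.29/2 = 2319.665
dP = 0.048 * 1157.14285714 * 2319.665
dP = 128840.8 Pa


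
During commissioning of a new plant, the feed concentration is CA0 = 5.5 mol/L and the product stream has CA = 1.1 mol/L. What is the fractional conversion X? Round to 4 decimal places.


X = (CA0 - CA) / CA0
X = (5.5 - 1.1) / 5.5
X = 4.4 / 5.5
X = 0.8000


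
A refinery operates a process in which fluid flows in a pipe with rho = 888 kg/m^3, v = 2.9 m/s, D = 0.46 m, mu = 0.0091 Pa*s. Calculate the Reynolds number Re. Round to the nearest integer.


Re = rho * v * D / mu
Re = 888 * 2.9 * 0.46 / 0.0091
Re = 1184.592 / 0.0091
Re = 130175


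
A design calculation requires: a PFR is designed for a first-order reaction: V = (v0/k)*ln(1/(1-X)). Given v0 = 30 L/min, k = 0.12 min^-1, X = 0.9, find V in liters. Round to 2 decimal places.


V = (v0/k) * ln(1/(1-X))
V = (30/0.12) * ln(1/(1-0.9))
V = 250.0 * ln(10.0)
V = 250.0 * 2.302585
V = 575.65 L


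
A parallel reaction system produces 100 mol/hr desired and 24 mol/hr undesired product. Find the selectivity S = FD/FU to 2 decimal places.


S = desired product rate / undesired product rate
S = 100 / 24
S = 4.17


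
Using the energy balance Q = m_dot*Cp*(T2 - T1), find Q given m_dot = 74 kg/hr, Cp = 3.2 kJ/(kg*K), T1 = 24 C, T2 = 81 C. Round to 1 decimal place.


Q = m_dot * Cp * (T2 - T1)
Q = 74 * 3.2 * (81 - 24)
Q = 74 * 3.2 * 57
Q = 13497.6 kJ/hr


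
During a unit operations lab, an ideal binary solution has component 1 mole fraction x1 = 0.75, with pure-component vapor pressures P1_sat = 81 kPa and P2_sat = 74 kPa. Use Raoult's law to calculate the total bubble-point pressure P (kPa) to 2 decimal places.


P = x1*P1_sat + x2*P2_sat
x2 = 1 - x1 = 1 - 0.75 = 0.25
P = 0.75*81 + 0.25*74
P = 60.75 + 18.5
P = 79.25 kPa


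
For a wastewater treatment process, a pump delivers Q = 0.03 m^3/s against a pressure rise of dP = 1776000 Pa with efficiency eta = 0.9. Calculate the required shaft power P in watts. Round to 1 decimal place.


P = Q * dP / eta
P = 0.03 * 1776000 / 0.9
P = 53280.0 / 0.9
P = 59200.0 W


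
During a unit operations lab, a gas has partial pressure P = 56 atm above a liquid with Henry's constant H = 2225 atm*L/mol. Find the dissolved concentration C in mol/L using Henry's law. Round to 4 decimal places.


C = P / H
C = 56 / 2225
C = 0.0252 mol/L


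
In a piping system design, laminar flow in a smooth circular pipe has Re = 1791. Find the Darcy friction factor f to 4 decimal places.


f = 64 / Re
f = 64 / 1791
f = 0.0357


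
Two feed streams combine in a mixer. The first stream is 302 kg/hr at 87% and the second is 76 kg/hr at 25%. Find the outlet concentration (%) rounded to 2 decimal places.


Mass balance on solute: F1*x1 + F2*x2 = F3*x3
F3 = F1 + F2 = 302 + 76 = 378 kg/hr
x3 = (F1*x1 + F2*x2)/F3
x3 = (302*0.87 + 76*0.25) / 378
x3 = 74.53%


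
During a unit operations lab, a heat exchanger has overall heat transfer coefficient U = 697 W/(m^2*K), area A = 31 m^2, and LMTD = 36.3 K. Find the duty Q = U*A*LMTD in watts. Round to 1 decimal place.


Q = U * A * LMTD
Q = 697 * 31 * 36.3
Q = 784334.1 W


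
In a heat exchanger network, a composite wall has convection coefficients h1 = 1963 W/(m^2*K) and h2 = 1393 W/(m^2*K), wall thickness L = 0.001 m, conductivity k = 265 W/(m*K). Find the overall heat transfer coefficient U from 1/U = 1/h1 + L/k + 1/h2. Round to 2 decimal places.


1/U = 1/h1 + L/k + 1/h2
1/U = 1/1963 + 0.001/265 + 1/1393
1/U = 0.0005094244 + 3.7736e-06 + 0.0007178751
1/U = 0.0012310731
U = 812.30 W/(m^2*K)


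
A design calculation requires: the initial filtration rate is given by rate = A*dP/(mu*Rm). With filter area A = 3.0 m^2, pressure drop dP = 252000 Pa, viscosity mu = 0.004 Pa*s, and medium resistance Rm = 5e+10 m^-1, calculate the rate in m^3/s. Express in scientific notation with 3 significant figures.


rate = A * dP / (mu * Rm)
rate = 3.0 * 252000 / (0.004 * 5e+10)
rate = 756000.0 / 2.000e+08
rate = 3.78e-03 m^3/s


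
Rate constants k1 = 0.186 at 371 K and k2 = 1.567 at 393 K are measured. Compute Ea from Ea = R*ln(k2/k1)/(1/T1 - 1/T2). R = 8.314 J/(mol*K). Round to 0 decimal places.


Ea = R * ln(k2/k1) / (1/T1 - 1/T2)
ln(k2/k1) = ln(1.567/0.186) = 2.1311716
1/T1 - 1/T2 = 1/371 - 1/393 = 0.000150888528
Ea = 8.314 * 2.1311716 / 0.000150888528
Ea = 117428 J/mol


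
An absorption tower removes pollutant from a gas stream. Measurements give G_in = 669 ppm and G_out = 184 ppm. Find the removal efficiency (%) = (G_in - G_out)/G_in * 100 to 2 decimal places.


Efficiency = (G_in - G_out) / G_in * 100%
Efficiency = (669 - 184) / 669 * 100
Efficiency = 485 / 669 * 100
Efficiency = 72.50%


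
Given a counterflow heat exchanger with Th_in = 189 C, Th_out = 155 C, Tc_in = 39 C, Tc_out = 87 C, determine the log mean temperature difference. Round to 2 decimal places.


dT1 = Th_in - Tc_out = 189 - 87 = 102
dT2 = Th_out - Tc_in = 155 - 39 = 116
LMTD = (dT1 - dT2) / ln(dT1/dT2)
LMTD = (102 - 116) / ln(102/116)
LMTD = 108.85 K


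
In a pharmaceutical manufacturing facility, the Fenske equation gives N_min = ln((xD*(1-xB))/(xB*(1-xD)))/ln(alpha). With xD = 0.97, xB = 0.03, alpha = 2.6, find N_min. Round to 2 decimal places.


N_min = ln((xD*(1-xB))/(xB*(1-xD))) / ln(alpha)
Numerator inside ln: 0.9409 / 0.0009 = 1045.444444
ln(1045.444444) = 6.952197
ln(alpha) = ln(2.6) = 0.955511
N_min = 6.952197 / 0.955511 = 7.28


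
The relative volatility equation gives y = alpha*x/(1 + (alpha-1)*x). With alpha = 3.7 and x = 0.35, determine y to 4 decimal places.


y = alpha*x / (1 + (alpha-1)*x)
y = 3.7*0.35 / (1 + (3.7-1)*0.35)
y = 1.295 / (1 + 0.945)
y = 1.295 / 1.945
y = 0.6658


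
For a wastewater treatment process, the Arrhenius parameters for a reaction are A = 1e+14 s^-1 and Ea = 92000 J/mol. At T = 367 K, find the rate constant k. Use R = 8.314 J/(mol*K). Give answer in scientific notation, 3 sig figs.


k = A * exp(-Ea/(R*T))
k = 1e+14 * exp(-92000 / (8.314 * 367))
k = 1e+14 * exp(-30.151696)
k = 8.04e+00


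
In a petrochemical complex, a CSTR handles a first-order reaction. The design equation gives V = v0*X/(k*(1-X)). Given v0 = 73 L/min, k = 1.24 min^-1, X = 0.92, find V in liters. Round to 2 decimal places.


V = v0 * X / (k * (1 - X))
V = 73 * 0.92 / (1.24 * (1 - 0.92))
V = 67.16 / (1.24 * 0.08)
V = 67.16 / 0.0992
V = 677.02 L


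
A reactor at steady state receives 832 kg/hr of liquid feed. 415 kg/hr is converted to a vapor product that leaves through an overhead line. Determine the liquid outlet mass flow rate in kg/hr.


Steady-state mass balance on the main outlet: F_out = F_in - F_removed
F_out = 832 - 415
F_out = 417 kg/hr


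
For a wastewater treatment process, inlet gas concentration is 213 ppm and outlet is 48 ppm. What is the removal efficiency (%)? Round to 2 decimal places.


Efficiency = (G_in - G_out) / G_in * 100%
Efficiency = (213 - 48) / 213 * 100
Efficiency = 165 / 213 * 100
Efficiency = 77.46%


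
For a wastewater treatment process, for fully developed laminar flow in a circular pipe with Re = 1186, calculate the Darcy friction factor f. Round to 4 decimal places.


f = 64 / Re
f = 64 / 1186
f = 0.0540


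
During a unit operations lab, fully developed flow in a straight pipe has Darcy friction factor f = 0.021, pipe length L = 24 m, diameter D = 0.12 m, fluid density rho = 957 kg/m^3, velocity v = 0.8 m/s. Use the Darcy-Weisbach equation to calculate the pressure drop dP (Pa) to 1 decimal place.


dP = f * (L/D) * (rho*v^2/2)
dP = 0.021 * (24/0.12) * (957*0.8^2/2)
L/D = 200.0
rho*v^2/2 = 957*0.64/2 = 306.24
dP = 0.021 * 200.0 * 306.24
dP = 1286.2 Pa


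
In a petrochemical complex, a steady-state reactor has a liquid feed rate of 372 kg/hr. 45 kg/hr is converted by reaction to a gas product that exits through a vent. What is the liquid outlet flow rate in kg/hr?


Steady-state mass balance on the main outlet: F_out = F_in - F_removed
F_out = 372 - 45
F_out = 327 kg/hr


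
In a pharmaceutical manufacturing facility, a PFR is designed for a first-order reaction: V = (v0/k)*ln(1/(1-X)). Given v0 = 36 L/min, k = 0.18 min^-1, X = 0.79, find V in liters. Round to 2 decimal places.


V = (v0/k) * ln(1/(1-X))
V = (36/0.18) * ln(1/(1-0.79))
V = 200.0 * ln(4.761905)
V = 200.0 * 1.560648
V = 312.13 L


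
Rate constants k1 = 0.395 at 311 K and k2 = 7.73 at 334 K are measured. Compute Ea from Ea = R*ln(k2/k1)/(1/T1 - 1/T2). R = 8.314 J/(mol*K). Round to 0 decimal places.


Ea = R * ln(k2/k1) / (1/T1 - 1/T2)
ln(k2/k1) = ln(7.73/0.395) = 2.9739784
1/T1 - 1/T2 = 1/311 - 1/334 = 0.000221422108
Ea = 8.314 * 2.9739784 / 0.000221422108
Ea = 111668 J/mol


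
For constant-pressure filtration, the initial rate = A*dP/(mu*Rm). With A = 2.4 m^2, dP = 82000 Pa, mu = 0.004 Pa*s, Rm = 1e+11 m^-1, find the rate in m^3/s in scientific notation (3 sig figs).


rate = A * dP / (mu * Rm)
rate = 2.4 * 82000 / (0.004 * 1e+11)
rate = 196800.0 / 4.000e+08
rate = 4.92e-04 m^3/s


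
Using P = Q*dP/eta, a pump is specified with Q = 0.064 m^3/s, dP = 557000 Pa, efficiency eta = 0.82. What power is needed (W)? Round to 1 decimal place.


P = Q * dP / eta
P = 0.064 * 557000 / 0.82
P = 35648.0 / 0.82
P = 43473.2 W


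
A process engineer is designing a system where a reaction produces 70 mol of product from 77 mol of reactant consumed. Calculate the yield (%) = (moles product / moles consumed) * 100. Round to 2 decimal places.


Yield = (moles product / moles consumed) * 100%
Yield = (70 / 77) * 100
Yield = 0.9091 * 100
Yield = 90.91%


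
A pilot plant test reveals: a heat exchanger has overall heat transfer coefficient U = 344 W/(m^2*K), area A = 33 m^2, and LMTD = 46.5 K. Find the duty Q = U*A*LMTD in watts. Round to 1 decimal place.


Q = U * A * LMTD
Q = 344 * 33 * 46.5
Q = 527868.0 W


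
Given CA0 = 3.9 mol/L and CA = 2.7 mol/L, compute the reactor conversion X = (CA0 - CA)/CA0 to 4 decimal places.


X = (CA0 - CA) / CA0
X = (3.9 - 2.7) / 3.9
X = 1.2 / 3.9
X = 0.3077


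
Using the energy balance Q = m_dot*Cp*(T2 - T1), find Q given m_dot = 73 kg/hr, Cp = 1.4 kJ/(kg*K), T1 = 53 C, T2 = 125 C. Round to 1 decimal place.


Q = m_dot * Cp * (T2 - T1)
Q = 73 * 1.4 * (125 - 53)
Q = 73 * 1.4 * 72
Q = 7358.4 kJ/hr


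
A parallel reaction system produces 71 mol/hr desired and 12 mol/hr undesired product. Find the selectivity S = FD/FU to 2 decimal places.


S = desired product rate / undesired product rate
S = 71 / 12
S = 5.92


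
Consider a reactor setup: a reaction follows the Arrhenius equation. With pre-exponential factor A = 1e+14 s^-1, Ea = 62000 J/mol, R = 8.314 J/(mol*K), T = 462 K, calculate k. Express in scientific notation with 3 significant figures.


k = A * exp(-Ea/(R*T))
k = 1e+14 * exp(-62000 / (8.314 * 462))
k = 1e+14 * exp(-16.141344)
k = 9.77e+06


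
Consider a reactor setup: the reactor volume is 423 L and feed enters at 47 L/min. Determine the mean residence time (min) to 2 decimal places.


tau = V / v0
tau = 423 / 47
tau = 9.00 min


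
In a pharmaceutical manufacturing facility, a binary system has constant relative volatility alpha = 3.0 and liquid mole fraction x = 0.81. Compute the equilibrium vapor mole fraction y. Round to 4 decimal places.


y = alpha*x / (1 + (alpha-1)*x)
y = 3.0*0.81 / (1 + (3.0-1)*0.81)
y = 2.43 / (1 + 1.62)
y = 2.43 / 2.62
y = 0.9275


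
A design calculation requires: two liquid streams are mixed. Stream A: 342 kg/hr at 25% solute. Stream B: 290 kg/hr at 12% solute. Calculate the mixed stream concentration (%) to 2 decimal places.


Mass balance on solute: F1*x1 + F2*x2 = F3*x3
F3 = F1 + F2 = 342 + 290 = 632 kg/hr
x3 = (F1*x1 + F2*x2)/F3
x3 = (342*0.25 + 290*0.12) / 632
x3 = 19.03%


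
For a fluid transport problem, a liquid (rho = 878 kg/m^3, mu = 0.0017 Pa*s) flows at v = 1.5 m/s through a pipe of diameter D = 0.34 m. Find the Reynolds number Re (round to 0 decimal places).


Re = rho * v * D / mu
Re = 878 * 1.5 * 0.34 / 0.0017
Re = 447.78 / 0.0017
Re = 263400


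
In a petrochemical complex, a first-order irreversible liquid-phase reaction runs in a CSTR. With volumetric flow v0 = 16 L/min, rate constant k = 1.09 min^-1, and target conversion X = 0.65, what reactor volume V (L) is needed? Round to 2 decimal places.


V = v0 * X / (k * (1 - X))
V = 16 * 0.65 / (1.09 * (1 - 0.65))
V = 10.4 / (1.09 * 0.35)
V = 10.4 / 0.3815
V = 27.26 L


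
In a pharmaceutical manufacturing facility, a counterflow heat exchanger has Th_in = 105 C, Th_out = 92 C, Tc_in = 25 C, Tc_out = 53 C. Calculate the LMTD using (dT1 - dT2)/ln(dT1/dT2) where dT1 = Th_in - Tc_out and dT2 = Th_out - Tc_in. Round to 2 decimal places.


dT1 = Th_in - Tc_out = 105 - 53 = 52
dT2 = Th_out - Tc_in = 92 - 25 = 67
LMTD = (dT1 - dT2) / ln(dT1/dT2)
LMTD = (52 - 67) / ln(52/67)
LMTD = 59.18 K


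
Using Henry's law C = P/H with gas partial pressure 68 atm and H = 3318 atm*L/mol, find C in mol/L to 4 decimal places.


C = P / H
C = 68 / 3318
C = 0.0205 mol/L


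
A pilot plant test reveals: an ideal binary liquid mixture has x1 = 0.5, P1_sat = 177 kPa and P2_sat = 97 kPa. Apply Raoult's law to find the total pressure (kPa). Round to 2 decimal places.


P = x1*P1_sat + x2*P2_sat
x2 = 1 - x1 = 1 - 0.5 = 0.5
P = 0.5*177 + 0.5*97
P = 88.5 + 48.5
P = 137.00 kPa


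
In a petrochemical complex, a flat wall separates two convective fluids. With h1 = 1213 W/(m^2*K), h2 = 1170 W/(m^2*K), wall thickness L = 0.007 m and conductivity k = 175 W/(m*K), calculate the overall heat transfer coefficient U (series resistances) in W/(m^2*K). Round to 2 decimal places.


1/U = 1/h1 + L/k + 1/h2
1/U = 1/1213 + 0.007/175 + 1/1170
1/U = 0.0008244023 + 4e-05 + 0.0008547009
1/U = 0.0017191032
U = 581.70 W/(m^2*K)


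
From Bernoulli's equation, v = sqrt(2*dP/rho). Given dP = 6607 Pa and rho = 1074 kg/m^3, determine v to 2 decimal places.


v = sqrt(2*dP/rho)
v = sqrt(2*6607/1074)
v = sqrt(12.303538)
v = 3.51 m/s


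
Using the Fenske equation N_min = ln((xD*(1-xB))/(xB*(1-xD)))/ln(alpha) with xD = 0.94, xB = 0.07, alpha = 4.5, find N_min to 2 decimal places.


N_min = ln((xD*(1-xB))/(xB*(1-xD))) / ln(alpha)
Numerator inside ln: 0.8742 / 0.0042 = 208.142857
ln(208.142857) = 5.338225
ln(alpha) = ln(4.5) = 1.504077
N_min = 5.338225 / 1.504077 = 3.55


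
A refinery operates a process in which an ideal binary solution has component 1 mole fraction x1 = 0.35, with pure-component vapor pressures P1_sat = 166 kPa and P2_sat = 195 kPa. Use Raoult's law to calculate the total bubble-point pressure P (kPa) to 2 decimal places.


P = x1*P1_sat + x2*P2_sat
x2 = 1 - x1 = 1 - 0.35 = 0.65
P = 0.35*166 + 0.65*195
P = 58.1 + 126.75
P = 184.85 kPa


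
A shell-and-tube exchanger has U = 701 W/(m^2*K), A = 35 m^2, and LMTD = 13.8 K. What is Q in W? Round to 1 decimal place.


Q = U * A * LMTD
Q = 701 * 35 * 13.8
Q = 338583.0 W


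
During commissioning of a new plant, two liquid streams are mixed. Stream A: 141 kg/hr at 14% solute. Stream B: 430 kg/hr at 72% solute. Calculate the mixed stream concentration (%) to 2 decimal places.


Mass balance on solute: F1*x1 + F2*x2 = F3*x3
F3 = F1 + F2 = 141 + 430 = 571 kg/hr
x3 = (F1*x1 + F2*x2)/F3
x3 = (141*0.14 + 430*0.72) / 571
x3 = 57.68%


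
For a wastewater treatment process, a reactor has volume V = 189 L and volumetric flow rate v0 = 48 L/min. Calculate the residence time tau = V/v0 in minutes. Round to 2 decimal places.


tau = V / v0
tau = 189 / 48
tau = 3.94 min


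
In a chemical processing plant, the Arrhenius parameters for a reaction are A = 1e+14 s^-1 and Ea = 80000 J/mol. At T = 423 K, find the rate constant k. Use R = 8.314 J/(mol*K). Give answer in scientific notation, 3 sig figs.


k = A * exp(-Ea/(R*T))
k = 1e+14 * exp(-80000 / (8.314 * 423))
k = 1e+14 * exp(-22.74781)
k = 1.32e+04


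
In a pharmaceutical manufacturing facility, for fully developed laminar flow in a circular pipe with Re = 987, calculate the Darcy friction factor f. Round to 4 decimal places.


f = 64 / Re
f = 64 / 987
f = 0.0648


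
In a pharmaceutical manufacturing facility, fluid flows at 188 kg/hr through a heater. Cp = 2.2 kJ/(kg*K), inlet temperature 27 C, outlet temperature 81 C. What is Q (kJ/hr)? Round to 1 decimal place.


Q = m_dot * Cp * (T2 - T1)
Q = 188 * 2.2 * (81 - 27)
Q = 188 * 2.2 * 54
Q = 22334.4 kJ/hr


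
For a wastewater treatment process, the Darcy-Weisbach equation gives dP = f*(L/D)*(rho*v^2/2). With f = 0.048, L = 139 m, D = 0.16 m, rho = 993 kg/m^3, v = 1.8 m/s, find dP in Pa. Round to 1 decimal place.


dP = f * (L/D) * (rho*v^2/2)
dP = 0.048 * (139/0.16) * (993*1.8^2/2)
L/D = 868.75
rho*v^2/2 = 993*3.24/2 = 1608.66
dP = 0.048 * 868.75 * 1608.66
dP = 67081.1 Pa


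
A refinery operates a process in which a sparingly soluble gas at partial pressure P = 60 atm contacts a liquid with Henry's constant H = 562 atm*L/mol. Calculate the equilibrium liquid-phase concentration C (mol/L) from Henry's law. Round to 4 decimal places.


C = P / H
C = 60 / 562
C = 0.1068 mol/L


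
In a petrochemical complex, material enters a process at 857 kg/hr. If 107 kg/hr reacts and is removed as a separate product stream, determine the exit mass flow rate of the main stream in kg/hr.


Steady-state mass balance on the main outlet: F_out = F_in - F_removed
F_out = 857 - 107
F_out = 750 kg/hr


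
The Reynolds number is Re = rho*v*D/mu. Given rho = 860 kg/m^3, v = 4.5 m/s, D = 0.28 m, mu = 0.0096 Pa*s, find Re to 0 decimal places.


Re = rho * v * D / mu
Re = 860 * 4.5 * 0.28 / 0.0096
Re = 1083.6 / 0.0096
Re = 112875


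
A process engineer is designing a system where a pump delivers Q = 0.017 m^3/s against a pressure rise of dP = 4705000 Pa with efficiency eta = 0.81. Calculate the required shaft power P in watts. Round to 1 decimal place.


P = Q * dP / eta
P = 0.017 * 4705000 / 0.81
P = 79985.0 / 0.81
P = 98746.9 W


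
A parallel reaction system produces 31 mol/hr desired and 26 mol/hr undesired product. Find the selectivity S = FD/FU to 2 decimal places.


S = desired product rate / undesired product rate
S = 31 / 26
S = 1.19


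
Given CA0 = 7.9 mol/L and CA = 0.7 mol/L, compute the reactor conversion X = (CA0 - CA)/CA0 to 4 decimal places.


X = (CA0 - CA) / CA0
X = (7.9 - 0.7) / 7.9
X = 7.2 / 7.9
X = 0.9114


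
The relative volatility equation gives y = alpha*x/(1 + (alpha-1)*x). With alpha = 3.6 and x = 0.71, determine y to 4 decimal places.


y = alpha*x / (1 + (alpha-1)*x)
y = 3.6*0.71 / (1 + (3.6-1)*0.71)
y = 2.556 / (1 + 1.846)
y = 2.556 / 2.846
y = 0.8981


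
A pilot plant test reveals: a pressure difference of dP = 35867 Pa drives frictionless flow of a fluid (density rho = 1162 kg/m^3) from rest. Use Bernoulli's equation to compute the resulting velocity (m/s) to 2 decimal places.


v = sqrt(2*dP/rho)
v = sqrt(2*35867/1162)
v = sqrt(61.733219)
v = 7.86 m/s


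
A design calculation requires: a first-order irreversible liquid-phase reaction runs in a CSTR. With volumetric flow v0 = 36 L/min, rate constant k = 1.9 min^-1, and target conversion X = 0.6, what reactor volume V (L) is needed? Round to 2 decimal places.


V = v0 * X / (k * (1 - X))
V = 36 * 0.6 / (1.9 * (1 - 0.6))
V = 21.6 / (1.9 * 0.4)
V = 21.6 / 0.76
V = 28.42 L


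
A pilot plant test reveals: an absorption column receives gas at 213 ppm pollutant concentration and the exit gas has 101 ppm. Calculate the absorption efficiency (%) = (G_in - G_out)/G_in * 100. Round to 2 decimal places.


Efficiency = (G_in - G_out) / G_in * 100%
Efficiency = (213 - 101) / 213 * 100
Efficiency = 112 / 213 * 100
Efficiency = 52.58%


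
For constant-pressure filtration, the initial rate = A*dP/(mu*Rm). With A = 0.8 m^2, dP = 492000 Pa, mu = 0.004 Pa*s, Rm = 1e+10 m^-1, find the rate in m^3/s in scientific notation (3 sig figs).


rate = A * dP / (mu * Rm)
rate = 0.8 * 492000 / (0.004 * 1e+10)
rate = 393600.0 / 4.000e+07
rate = 9.84e-03 m^3/s


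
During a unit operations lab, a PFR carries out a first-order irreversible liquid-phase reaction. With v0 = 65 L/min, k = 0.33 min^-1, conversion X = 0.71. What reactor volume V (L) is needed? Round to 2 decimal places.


V = (v0/k) * ln(1/(1-X))
V = (65/0.33) * ln(1/(1-0.71))
V = 196.969697 * ln(3.448276)
V = 196.969697 * 1.237874
V = 243.82 L


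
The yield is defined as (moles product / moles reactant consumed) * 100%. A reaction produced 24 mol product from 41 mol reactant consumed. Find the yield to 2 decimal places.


Yield = (moles product / moles consumed) * 100%
Yield = (24 / 41) * 100
Yield = 0.5854 * 100
Yield = 58.54%


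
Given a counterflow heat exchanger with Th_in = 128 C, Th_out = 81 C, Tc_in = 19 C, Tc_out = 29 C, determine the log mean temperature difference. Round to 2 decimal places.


dT1 = Th_in - Tc_out = 128 - 29 = 99
dT2 = Th_out - Tc_in = 81 - 19 = 62
LMTD = (dT1 - dT2) / ln(dT1/dT2)
LMTD = (99 - 62) / ln(99/62)
LMTD = 79.06 K


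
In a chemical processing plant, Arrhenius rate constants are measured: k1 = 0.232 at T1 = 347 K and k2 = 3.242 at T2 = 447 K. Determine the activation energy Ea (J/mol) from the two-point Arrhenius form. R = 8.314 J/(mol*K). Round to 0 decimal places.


Ea = R * ln(k2/k1) / (1/T1 - 1/T2)
ln(k2/k1) = ln(3.242/0.232) = 2.6372083
1/T1 - 1/T2 = 1/347 - 1/447 = 0.000644707915
Ea = 8.314 * 2.6372083 / 0.000644707915
Ea = 34009 J/mol


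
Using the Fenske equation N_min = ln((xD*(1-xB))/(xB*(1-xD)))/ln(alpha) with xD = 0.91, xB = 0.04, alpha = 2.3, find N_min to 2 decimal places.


N_min = ln((xD*(1-xB))/(xB*(1-xD))) / ln(alpha)
Numerator inside ln: 0.8736 / 0.0036 = 242.666667
ln(242.666667) = 5.491689
ln(alpha) = ln(2.3) = 0.832909
N_min = 5.491689 / 0.832909 = 6.59


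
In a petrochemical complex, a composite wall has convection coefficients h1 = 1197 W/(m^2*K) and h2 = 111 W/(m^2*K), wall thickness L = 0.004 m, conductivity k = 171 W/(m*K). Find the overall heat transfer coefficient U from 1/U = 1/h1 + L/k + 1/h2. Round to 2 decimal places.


1/U = 1/h1 + L/k + 1/h2
1/U = 1/1197 + 0.004/171 + 1/111
1/U = 0.0008354219 + 2.33918e-05 + 0.009009009
1/U = 0.0098678227
U = 101.34 W/(m^2*K)
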